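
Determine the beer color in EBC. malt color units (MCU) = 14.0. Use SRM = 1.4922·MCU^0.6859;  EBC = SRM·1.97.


SRM = 1.4922·14.0^0.6859 = 9.1192
EBC = 9.1192·1.97

17.9648 EBC


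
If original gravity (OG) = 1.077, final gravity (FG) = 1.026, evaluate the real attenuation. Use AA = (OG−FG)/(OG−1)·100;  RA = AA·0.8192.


AA = (1.077 − 1.026)/(1.077 − 1)·100 = 66.2338
RA = 66.2338·0.8192

54.2587 %


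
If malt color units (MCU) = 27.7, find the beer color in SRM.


SRM = 1.4922 · MCU^0.6859
SRM = 1.4922 · 27.7^0.6859

14.5621 SRM


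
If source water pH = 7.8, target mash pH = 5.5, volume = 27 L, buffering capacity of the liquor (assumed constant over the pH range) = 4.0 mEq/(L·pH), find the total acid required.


acid = buffering capacity · (pH_source − pH_target) · V
acid = 4.0 · (7.8 − 5.5) · 27

248.4000 mEq


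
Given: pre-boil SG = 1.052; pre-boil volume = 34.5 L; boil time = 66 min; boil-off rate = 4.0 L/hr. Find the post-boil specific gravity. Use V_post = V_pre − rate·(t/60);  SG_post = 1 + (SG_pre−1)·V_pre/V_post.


V_post = 34.5 − 4.0·(66/60) = 30.1000
SG_post = 1 + (1.052 − 1)·34.5/30.1000

1.0596


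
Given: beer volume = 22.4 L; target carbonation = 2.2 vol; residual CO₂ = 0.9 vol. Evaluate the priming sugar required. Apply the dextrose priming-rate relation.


sugar = (target − residual)·4.0·V
sugar = (2.2 − 0.9)·4.0·22.4

116.4800 g


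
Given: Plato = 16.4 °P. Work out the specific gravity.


SG = 259/(259 − P)
SG = 259/(259 − 16.4)

1.0676


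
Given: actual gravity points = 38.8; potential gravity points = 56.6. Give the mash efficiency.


efficiency = actual / potential × 100
efficiency = 38.8 / 56.6 × 100

68.5512 %


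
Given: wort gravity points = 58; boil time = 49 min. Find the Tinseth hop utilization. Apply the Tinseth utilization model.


U = 1.65·0.000125^(GP/1000) · (1 − e^(−0.04·t))/4.15
bigness = 1.65·0.000125^(58/1000) = 0.9797
boil_factor = (1 − e^(−0.04·49))/4.15 = 0.2070
U = 0.9797 · 0.2070

0.2028


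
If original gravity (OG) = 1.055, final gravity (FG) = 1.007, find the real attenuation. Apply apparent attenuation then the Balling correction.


AA = (OG−FG)/(OG−1)·100;  RA = AA·0.8192
AA = (1.055 − 1.007)/(1.055 − 1)·100 = 87.2727
RA = 87.2727·0.8192

71.4938 %


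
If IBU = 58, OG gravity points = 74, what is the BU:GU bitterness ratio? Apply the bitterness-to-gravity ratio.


BU:GU = IBU / OG_points
BU:GU = 58 / 74

0.7838


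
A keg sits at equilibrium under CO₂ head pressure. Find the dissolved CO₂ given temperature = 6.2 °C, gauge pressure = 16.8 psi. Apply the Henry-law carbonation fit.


vols = (P + 14.695)·(0.01821 + 0.09011·e^(−0.04·T))
vols = (16.8 + 14.695)·(0.01821 + 0.09011·e^(−0.04·6.2))

2.7882 volumes


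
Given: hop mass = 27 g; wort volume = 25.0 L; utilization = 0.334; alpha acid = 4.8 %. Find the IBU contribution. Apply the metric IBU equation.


IBU = (α/100)·mass·U·1000 / V
IBU = (4.8/100)·27·0.334·1000 / 25.0

17.3146 IBU


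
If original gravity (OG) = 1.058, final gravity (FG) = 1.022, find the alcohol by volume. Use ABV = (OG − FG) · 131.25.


ABV = (1.058 − 1.022) · 131.25

4.7250 % ABV


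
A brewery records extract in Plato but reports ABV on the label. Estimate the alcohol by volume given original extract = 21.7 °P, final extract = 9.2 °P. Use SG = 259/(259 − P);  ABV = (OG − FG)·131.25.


OG = 259/(259 − 21.7) = 1.0914
FG = 259/(259 − 9.2) = 1.0368
ABV = (1.0914 − 1.0368)·131.25

7.1683 % ABV


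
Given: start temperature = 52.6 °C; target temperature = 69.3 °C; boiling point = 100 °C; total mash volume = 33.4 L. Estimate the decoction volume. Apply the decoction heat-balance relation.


V_dec = V_total·(T_target − T_start)/(T_boil − T_start)
V_dec = 33.4·(69.3 − 52.6)/(100 − 52.6)

11.7675 L


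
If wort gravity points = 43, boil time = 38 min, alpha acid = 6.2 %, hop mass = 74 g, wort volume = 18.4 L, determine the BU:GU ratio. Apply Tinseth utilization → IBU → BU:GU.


U = 1.65·0.000125^(GP/1000)·(1−e^(−0.04t))/4.15;  IBU = (α/100)·m·U·1000/V;  BU:GU = IBU/GP
U = 1.65·0.000125^(43/1000)·(1−e^(−0.04·38))/4.15 = 0.2111
IBU = (6.2/100)·74·0.2111·1000/18.4 = 52.6284
BU:GU = 52.6284/43

1.2239


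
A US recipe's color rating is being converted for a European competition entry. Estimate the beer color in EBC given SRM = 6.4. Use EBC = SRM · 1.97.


EBC = 6.4 · 1.97

12.6080 EBC


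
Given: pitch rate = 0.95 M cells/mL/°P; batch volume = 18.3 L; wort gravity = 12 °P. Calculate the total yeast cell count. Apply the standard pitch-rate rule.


cells (billions) = rate · V_L · °P
cells = 0.95 · 18.3 · 12

208.6200 billion cells


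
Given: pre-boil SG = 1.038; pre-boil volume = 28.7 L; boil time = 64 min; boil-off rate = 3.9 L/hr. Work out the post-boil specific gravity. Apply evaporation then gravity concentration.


V_post = V_pre − rate·(t/60);  SG_post = 1 + (SG_pre−1)·V_pre/V_post
V_post = 28.7 − 3.9·(64/60) = 24.5400
SG_post = 1 + (1.038 − 1)·28.7/24.5400

1.0444


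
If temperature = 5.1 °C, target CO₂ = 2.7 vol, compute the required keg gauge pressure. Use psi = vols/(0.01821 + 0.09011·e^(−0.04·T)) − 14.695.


psi = 2.7/(0.01821 + 0.09011·e^(−0.04·5.1)) − 14.695

14.7516 psi


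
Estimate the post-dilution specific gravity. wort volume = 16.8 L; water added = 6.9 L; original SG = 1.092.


SG_new = 1 + (SG_old − 1)·V_old/(V_old + V_water)
pts = (1.092 − 1)·1000·16.8/(16.8 + 6.9) = 65.2152
SG_new = 1 + 65.2152/1000

1.0652


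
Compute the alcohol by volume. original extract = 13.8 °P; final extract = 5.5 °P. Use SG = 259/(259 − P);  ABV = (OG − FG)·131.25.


OG = 259/(259 − 13.8) = 1.0563
FG = 259/(259 − 5.5) = 1.0217
ABV = (1.0563 − 1.0217)·131.25

4.5392 % ABV


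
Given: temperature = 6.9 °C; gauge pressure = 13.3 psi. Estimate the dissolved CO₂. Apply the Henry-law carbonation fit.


vols = (P + 14.695)·(0.01821 + 0.09011·e^(−0.04·T))
vols = (13.3 + 14.695)·(0.01821 + 0.09011·e^(−0.04·6.9))

2.4240 volumes


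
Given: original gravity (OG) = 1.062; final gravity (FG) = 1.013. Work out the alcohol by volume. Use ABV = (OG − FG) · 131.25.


ABV = (1.062 − 1.013) · 131.25

6.4313 % ABV


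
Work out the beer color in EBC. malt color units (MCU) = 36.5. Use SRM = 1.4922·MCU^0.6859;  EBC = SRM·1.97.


SRM = 1.4922·36.5^0.6859 = 17.5956
EBC = 17.5956·1.97

34.6633 EBC


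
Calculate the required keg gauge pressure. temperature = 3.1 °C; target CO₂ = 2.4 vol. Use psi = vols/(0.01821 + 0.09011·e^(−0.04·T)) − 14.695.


psi = 2.4/(0.01821 + 0.09011·e^(−0.04·3.1)) − 14.695

9.8420 psi


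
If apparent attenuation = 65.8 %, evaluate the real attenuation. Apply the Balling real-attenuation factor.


RA = AA · 0.8192
RA = 65.8 · 0.8192

53.9034 %


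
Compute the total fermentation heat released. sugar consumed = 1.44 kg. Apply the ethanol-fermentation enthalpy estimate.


Q = m_sugar · 590 kJ/kg
Q = 1.44 · 590

849.6000 kJ


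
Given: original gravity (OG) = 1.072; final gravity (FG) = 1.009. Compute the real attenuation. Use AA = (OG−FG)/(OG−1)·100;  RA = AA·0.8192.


AA = (1.072 − 1.009)/(1.072 − 1)·100 = 87.5000
RA = 87.5000·0.8192

71.6800 %


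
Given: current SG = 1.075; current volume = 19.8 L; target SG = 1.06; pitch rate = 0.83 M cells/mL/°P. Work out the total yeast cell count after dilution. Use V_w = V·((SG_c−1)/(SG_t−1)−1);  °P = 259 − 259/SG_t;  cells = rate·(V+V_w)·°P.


V_w = 19.8·((1.075−1)/(1.06−1)−1) = 4.9500
V_final = 19.8 + 4.9500 = 24.7500
°P = 259 − 259/1.06 = 14.6604
cells = 0.83·24.7500·14.6604

301.1608 billion cells


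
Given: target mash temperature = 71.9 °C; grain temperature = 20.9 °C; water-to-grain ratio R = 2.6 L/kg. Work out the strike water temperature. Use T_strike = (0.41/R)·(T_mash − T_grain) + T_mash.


T_strike = (0.41/2.6)·(71.9 − 20.9) + 71.9

79.9423 °C


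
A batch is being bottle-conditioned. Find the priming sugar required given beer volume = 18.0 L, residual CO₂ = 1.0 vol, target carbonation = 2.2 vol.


sugar = (target − residual)·4.0·V
sugar = (2.2 − 1.0)·4.0·18.0

86.4000 g


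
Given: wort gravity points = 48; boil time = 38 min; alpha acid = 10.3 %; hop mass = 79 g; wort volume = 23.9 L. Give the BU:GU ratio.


U = 1.65·0.000125^(GP/1000)·(1−e^(−0.04t))/4.15;  IBU = (α/100)·m·U·1000/V;  BU:GU = IBU/GP
U = 1.65·0.000125^(48/1000)·(1−e^(−0.04·38))/4.15 = 0.2018
IBU = (10.3/100)·79·0.2018·1000/23.9 = 68.7013
BU:GU = 68.7013/48

1.4313


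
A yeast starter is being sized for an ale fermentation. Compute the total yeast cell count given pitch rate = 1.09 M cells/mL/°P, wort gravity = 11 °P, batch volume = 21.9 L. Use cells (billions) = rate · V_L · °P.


cells = 1.09 · 21.9 · 11

262.5810 billion cells


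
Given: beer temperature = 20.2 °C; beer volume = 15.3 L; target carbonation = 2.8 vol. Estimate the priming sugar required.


residual = 14.695·(0.01821 + 0.09011·e^(−0.04·T));  sugar = (target − residual)·4.0·V
residual = 14.695·(0.01821 + 0.09011·e^(−0.04·20.2)) = 0.8578
sugar = (2.8 − 0.8578)·4.0·15.3

118.8601 g


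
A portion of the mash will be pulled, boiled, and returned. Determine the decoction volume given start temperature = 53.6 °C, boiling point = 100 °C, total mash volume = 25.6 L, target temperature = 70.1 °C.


V_dec = V_total·(T_target − T_start)/(T_boil − T_start)
V_dec = 25.6·(70.1 − 53.6)/(100 − 53.6)

9.1034 L


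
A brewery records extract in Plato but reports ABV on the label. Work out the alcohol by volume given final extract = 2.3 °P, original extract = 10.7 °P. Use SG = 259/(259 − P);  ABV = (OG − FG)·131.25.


OG = 259/(259 − 10.7) = 1.0431
FG = 259/(259 − 2.3) = 1.0090
ABV = (1.0431 − 1.0090)·131.25

4.4800 % ABV


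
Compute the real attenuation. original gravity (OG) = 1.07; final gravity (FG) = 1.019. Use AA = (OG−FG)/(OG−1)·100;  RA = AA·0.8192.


AA = (1.07 − 1.019)/(1.07 − 1)·100 = 72.8571
RA = 72.8571·0.8192

59.6846 %


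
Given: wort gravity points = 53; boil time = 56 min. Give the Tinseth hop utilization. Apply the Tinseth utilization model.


U = 1.65·0.000125^(GP/1000) · (1 − e^(−0.04·t))/4.15
bigness = 1.65·0.000125^(53/1000) = 1.0248
boil_factor = (1 − e^(−0.04·56))/4.15 = 0.2153
U = 1.0248 · 0.2153

0.2206


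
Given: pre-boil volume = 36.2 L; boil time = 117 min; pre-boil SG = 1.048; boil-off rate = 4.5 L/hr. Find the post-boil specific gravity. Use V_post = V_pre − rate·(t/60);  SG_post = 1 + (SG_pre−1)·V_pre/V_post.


V_post = 36.2 − 4.5·(117/60) = 27.4250
SG_post = 1 + (1.048 − 1)·36.2/27.4250

1.0634


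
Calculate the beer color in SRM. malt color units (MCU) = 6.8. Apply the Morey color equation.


SRM = 1.4922 · MCU^0.6859
SRM = 1.4922 · 6.8^0.6859

5.5571 SRM


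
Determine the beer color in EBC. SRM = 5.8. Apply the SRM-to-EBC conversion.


EBC = SRM · 1.97
EBC = 5.8 · 1.97

11.4260 EBC


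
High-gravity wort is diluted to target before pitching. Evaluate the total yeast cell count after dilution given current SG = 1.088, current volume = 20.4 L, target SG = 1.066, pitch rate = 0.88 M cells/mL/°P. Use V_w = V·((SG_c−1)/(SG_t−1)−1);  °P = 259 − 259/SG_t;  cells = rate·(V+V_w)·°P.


V_w = 20.4·((1.088−1)/(1.066−1)−1) = 6.8000
V_final = 20.4 + 6.8000 = 27.2000
°P = 259 − 259/1.066 = 16.0356
cells = 0.88·27.2000·16.0356

383.8293 billion cells


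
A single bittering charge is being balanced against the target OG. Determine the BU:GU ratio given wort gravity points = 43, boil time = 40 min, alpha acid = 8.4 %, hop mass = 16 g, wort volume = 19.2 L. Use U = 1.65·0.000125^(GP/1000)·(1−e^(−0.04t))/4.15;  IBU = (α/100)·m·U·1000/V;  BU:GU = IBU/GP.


U = 1.65·0.000125^(43/1000)·(1−e^(−0.04·40))/4.15 = 0.2156
IBU = (8.4/100)·16·0.2156·1000/19.2 = 15.0925
BU:GU = 15.0925/43

0.3510


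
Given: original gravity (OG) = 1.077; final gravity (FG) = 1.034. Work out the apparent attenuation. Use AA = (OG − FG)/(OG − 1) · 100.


AA = (1.077 − 1.034)/(1.077 − 1) · 100

55.8442 %


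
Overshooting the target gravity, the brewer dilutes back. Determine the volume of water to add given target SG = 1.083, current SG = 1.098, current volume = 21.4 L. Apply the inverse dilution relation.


V_water = V·((SG_curr − 1)/(SG_target − 1) − 1)
V_water = 21.4·((1.098 − 1)/(1.083 − 1) − 1)

3.8675 L


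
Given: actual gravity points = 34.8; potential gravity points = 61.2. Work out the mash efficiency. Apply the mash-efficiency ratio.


efficiency = actual / potential × 100
efficiency = 34.8 / 61.2 × 100

56.8627 %


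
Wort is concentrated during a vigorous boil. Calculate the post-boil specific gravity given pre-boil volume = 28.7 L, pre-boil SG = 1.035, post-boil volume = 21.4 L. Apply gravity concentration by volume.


SG_post = 1 + (SG_pre − 1)·V_pre/V_post
pts_pre = (1.035 − 1)·1000 = 35.0000
pts_post = 35.0000·28.7/21.4 = 46.9393
SG_post = 1 + 46.9393/1000

1.0469


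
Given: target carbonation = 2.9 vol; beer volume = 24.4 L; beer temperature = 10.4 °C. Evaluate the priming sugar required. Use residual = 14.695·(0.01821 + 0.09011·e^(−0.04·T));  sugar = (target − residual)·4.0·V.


residual = 14.695·(0.01821 + 0.09011·e^(−0.04·10.4)) = 1.1411
sugar = (2.9 − 1.1411)·4.0·24.4

171.6665 g


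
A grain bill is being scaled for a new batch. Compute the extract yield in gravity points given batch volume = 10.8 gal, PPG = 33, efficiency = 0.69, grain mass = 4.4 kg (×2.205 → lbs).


points = lbs × PPG × eff / vol
lbs = 4.4 × 2.205 = 9.7020
points = 9.7020 × 33 × 0.69 / 10.8

20.4550 points


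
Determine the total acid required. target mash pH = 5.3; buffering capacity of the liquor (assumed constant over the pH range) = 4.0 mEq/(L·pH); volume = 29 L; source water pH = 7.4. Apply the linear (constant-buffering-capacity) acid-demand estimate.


acid = buffering capacity · (pH_source − pH_target) · V
acid = 4.0 · (7.4 − 5.3) · 29

243.6000 mEq


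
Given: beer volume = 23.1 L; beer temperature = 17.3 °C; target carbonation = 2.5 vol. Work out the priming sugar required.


residual = 14.695·(0.01821 + 0.09011·e^(−0.04·T));  sugar = (target − residual)·4.0·V
residual = 14.695·(0.01821 + 0.09011·e^(−0.04·17.3)) = 0.9304
sugar = (2.5 − 0.9304)·4.0·23.1

145.0274 g


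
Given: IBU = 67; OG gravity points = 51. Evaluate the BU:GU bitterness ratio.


BU:GU = IBU / OG_points
BU:GU = 67 / 51

1.3137


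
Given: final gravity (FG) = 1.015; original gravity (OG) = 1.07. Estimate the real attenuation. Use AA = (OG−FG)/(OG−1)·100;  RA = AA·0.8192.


AA = (1.07 − 1.015)/(1.07 − 1)·100 = 78.5714
RA = 78.5714·0.8192

64.3657 %


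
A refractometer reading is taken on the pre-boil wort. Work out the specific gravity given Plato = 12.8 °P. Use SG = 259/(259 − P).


SG = 259/(259 − 12.8)

1.0520


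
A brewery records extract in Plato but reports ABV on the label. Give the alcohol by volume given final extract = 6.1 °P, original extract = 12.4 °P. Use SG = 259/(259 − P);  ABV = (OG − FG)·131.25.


OG = 259/(259 − 12.4) = 1.0503
FG = 259/(259 − 6.1) = 1.0241
ABV = (1.0503 − 1.0241)·131.25

3.4340 % ABV


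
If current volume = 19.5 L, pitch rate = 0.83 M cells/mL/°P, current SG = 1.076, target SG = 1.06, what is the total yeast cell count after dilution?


V_w = V·((SG_c−1)/(SG_t−1)−1);  °P = 259 − 259/SG_t;  cells = rate·(V+V_w)·°P
V_w = 19.5·((1.076−1)/(1.06−1)−1) = 5.2000
V_final = 19.5 + 5.2000 = 24.7000
°P = 259 − 259/1.06 = 14.6604
cells = 0.83·24.7000·14.6604

300.5524 billion cells


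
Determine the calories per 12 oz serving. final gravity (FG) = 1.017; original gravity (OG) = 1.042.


ABW = (OG−FG)·131.25·0.79/FG;  °P = 259 − 259/SG (for OG→OE and FG→AE);  RE = 0.1808·OE + 0.8192·AE;  Cal = (6.9·ABW + 4·(RE−0.1))·FG·3.55
ABW = (1.042 − 1.017)·131.25·0.79/1.017 = 2.5489
OE = 259 − 259/1.042 = 10.4395 °P
AE = 259 − 259/1.017 = 4.3294 °P
RE = 0.1808·10.4395 + 0.8192·4.3294 = 5.4341 °P
Cal = (6.9·2.5489 + 4·(5.4341−0.1))·1.017·3.55

140.5277 kcal


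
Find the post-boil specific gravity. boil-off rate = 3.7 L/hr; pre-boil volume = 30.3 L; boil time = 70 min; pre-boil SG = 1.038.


V_post = V_pre − rate·(t/60);  SG_post = 1 + (SG_pre−1)·V_pre/V_post
V_post = 30.3 − 3.7·(70/60) = 25.9833
SG_post = 1 + (1.038 − 1)·30.3/25.9833

1.0443


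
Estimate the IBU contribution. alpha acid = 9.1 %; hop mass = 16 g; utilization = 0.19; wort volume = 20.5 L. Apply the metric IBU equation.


IBU = (α/100)·mass·U·1000 / V
IBU = (9.1/100)·16·0.19·1000 / 20.5

13.4946 IBU


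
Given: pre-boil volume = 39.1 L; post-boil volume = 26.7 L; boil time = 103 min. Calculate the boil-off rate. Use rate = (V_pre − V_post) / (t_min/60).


rate = (39.1 − 26.7) / (103/60)

7.2233 L/hr


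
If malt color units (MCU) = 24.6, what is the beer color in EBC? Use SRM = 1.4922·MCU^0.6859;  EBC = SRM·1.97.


SRM = 1.4922·24.6^0.6859 = 13.4236
EBC = 13.4236·1.97

26.4445 EBC


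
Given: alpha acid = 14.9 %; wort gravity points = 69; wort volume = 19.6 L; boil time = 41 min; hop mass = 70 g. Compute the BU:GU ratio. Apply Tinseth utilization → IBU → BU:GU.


U = 1.65·0.000125^(GP/1000)·(1−e^(−0.04t))/4.15;  IBU = (α/100)·m·U·1000/V;  BU:GU = IBU/GP
U = 1.65·0.000125^(69/1000)·(1−e^(−0.04·41))/4.15 = 0.1724
IBU = (14.9/100)·70·0.1724·1000/19.6 = 91.7269
BU:GU = 91.7269/69

1.3294


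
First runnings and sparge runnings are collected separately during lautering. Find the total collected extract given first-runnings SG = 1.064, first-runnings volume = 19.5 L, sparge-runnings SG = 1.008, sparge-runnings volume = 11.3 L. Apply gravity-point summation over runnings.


total = Σ (SG_i − 1)·1000·V_i
first = (1.064 − 1)·1000·19.5 = 1248.0000
sparge = (1.008 − 1)·1000·11.3 = 90.4000
total = 1248.0000 + 90.4000

1338.4000 gravity·L


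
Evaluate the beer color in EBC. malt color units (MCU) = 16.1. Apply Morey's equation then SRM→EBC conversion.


SRM = 1.4922·MCU^0.6859;  EBC = SRM·1.97
SRM = 1.4922·16.1^0.6859 = 10.0367
EBC = 10.0367·1.97

19.7722 EBC


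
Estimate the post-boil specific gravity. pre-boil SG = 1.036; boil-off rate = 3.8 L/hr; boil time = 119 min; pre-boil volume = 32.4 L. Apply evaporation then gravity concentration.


V_post = V_pre − rate·(t/60);  SG_post = 1 + (SG_pre−1)·V_pre/V_post
V_post = 32.4 − 3.8·(119/60) = 24.8633
SG_post = 1 + (1.036 − 1)·32.4/24.8633

1.0469


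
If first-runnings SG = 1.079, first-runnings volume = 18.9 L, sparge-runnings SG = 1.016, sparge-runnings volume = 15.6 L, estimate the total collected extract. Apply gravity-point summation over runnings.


total = Σ (SG_i − 1)·1000·V_i
first = (1.079 − 1)·1000·18.9 = 1493.1000
sparge = (1.016 − 1)·1000·15.6 = 249.6000
total = 1493.1000 + 249.6000

1742.7000 gravity·L


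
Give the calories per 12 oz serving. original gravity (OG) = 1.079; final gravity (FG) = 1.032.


ABW = (OG−FG)·131.25·0.79/FG;  °P = 259 − 259/SG (for OG→OE and FG→AE);  RE = 0.1808·OE + 0.8192·AE;  Cal = (6.9·ABW + 4·(RE−0.1))·FG·3.55
ABW = (1.079 − 1.032)·131.25·0.79/1.032 = 4.7222
OE = 259 − 259/1.079 = 18.9629 °P
AE = 259 − 259/1.032 = 8.0310 °P
RE = 0.1808·18.9629 + 0.8192·8.0310 = 10.0075 °P
Cal = (6.9·4.7222 + 4·(10.0075−0.1))·1.032·3.55

264.5602 kcal


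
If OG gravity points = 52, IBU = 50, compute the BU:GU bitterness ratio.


BU:GU = IBU / OG_points
BU:GU = 50 / 52

0.9615


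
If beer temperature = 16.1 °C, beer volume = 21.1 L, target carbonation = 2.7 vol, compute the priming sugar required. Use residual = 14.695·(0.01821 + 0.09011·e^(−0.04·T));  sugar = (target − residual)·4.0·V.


residual = 14.695·(0.01821 + 0.09011·e^(−0.04·16.1)) = 0.9630
sugar = (2.7 − 0.9630)·4.0·21.1

146.6001 g


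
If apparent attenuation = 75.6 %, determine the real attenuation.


RA = AA · 0.8192
RA = 75.6 · 0.8192

61.9315 %


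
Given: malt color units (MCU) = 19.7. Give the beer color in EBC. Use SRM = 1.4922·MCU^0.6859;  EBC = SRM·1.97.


SRM = 1.4922·19.7^0.6859 = 11.5266
EBC = 11.5266·1.97

22.7074 EBC


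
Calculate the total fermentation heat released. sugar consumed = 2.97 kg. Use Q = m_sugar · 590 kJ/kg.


Q = 2.97 · 590

1752.3000 kJ


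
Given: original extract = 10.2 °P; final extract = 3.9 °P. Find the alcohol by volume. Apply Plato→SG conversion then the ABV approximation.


SG = 259/(259 − P);  ABV = (OG − FG)·131.25
OG = 259/(259 − 10.2) = 1.0410
FG = 259/(259 − 3.9) = 1.0153
ABV = (1.0410 − 1.0153)·131.25

3.3743 % ABV


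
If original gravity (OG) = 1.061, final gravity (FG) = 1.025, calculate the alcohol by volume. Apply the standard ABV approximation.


ABV = (OG − FG) · 131.25
ABV = (1.061 − 1.025) · 131.25

4.7250 % ABV


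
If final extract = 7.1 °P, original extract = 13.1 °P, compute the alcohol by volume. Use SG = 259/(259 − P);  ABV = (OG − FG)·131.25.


OG = 259/(259 − 13.1) = 1.0533
FG = 259/(259 − 7.1) = 1.0282
ABV = (1.0533 − 1.0282)·131.25

3.2928 % ABV


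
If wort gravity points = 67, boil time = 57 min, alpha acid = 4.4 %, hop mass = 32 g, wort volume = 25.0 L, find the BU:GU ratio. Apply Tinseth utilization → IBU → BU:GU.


U = 1.65·0.000125^(GP/1000)·(1−e^(−0.04t))/4.15;  IBU = (α/100)·m·U·1000/V;  BU:GU = IBU/GP
U = 1.65·0.000125^(67/1000)·(1−e^(−0.04·57))/4.15 = 0.1955
IBU = (4.4/100)·32·0.1955·1000/25.0 = 11.0086
BU:GU = 11.0086/67

0.1643


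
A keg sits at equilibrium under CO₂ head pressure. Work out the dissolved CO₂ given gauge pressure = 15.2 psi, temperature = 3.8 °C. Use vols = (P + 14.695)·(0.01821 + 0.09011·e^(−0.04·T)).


vols = (15.2 + 14.695)·(0.01821 + 0.09011·e^(−0.04·3.8))

2.8584 volumes


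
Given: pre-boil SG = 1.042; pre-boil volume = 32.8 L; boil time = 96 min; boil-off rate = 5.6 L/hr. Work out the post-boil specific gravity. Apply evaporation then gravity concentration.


V_post = V_pre − rate·(t/60);  SG_post = 1 + (SG_pre−1)·V_pre/V_post
V_post = 32.8 − 5.6·(96/60) = 23.8400
SG_post = 1 + (1.042 − 1)·32.8/23.8400

1.0578


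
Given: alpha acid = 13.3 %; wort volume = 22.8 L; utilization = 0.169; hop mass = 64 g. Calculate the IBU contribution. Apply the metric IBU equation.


IBU = (α/100)·mass·U·1000 / V
IBU = (13.3/100)·64·0.169·1000 / 22.8

63.0933 IBU


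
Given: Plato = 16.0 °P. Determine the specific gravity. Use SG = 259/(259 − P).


SG = 259/(259 − 16.0)

1.0658


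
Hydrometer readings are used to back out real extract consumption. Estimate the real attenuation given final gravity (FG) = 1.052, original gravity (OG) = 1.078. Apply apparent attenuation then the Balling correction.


AA = (OG−FG)/(OG−1)·100;  RA = AA·0.8192
AA = (1.078 − 1.052)/(1.078 − 1)·100 = 33.3333
RA = 33.3333·0.8192

27.3067 %


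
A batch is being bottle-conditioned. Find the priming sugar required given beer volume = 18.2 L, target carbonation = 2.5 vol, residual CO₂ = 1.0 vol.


sugar = (target − residual)·4.0·V
sugar = (2.5 − 1.0)·4.0·18.2

109.2000 g


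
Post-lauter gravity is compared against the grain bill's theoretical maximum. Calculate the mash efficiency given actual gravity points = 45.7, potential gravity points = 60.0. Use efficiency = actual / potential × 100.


efficiency = 45.7 / 60.0 × 100

76.1667 %


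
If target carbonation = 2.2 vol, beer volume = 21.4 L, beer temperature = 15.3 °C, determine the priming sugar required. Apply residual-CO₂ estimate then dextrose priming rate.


residual = 14.695·(0.01821 + 0.09011·e^(−0.04·T));  sugar = (target − residual)·4.0·V
residual = 14.695·(0.01821 + 0.09011·e^(−0.04·15.3)) = 0.9856
sugar = (2.2 − 0.9856)·4.0·21.4

103.9488 g


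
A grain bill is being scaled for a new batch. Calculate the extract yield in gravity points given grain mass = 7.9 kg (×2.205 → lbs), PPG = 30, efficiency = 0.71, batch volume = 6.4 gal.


points = lbs × PPG × eff / vol
lbs = 7.9 × 2.205 = 17.4195
points = 17.4195 × 30 × 0.71 / 6.4

57.9743 points


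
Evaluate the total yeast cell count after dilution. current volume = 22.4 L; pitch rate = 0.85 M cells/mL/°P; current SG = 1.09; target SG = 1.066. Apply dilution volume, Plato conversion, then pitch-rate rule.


V_w = V·((SG_c−1)/(SG_t−1)−1);  °P = 259 − 259/SG_t;  cells = rate·(V+V_w)·°P
V_w = 22.4·((1.09−1)/(1.066−1)−1) = 8.1455
V_final = 22.4 + 8.1455 = 30.5455
°P = 259 − 259/1.066 = 16.0356
cells = 0.85·30.5455·16.0356

416.3437 billion cells


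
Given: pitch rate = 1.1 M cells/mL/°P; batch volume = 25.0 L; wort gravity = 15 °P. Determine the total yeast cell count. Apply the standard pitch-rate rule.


cells (billions) = rate · V_L · °P
cells = 1.1 · 25.0 · 15

412.5000 billion cells


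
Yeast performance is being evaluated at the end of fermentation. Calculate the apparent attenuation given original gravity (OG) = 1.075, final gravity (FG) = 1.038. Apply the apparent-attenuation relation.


AA = (OG − FG)/(OG − 1) · 100
AA = (1.075 − 1.038)/(1.075 − 1) · 100

49.3333 %


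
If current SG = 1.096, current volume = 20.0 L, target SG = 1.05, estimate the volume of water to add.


V_water = V·((SG_curr − 1)/(SG_target − 1) − 1)
V_water = 20.0·((1.096 − 1)/(1.05 − 1) − 1)

18.4000 L


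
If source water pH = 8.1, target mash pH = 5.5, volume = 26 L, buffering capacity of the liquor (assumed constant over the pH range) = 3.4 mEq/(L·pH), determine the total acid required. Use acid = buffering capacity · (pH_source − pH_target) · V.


acid = 3.4 · (8.1 − 5.5) · 26

229.8400 mEq


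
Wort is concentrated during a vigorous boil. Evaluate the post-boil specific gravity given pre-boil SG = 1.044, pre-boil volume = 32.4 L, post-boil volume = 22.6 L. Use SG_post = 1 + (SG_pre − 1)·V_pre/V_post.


pts_pre = (1.044 − 1)·1000 = 44.0000
pts_post = 44.0000·32.4/22.6 = 63.0796
SG_post = 1 + 63.0796/1000

1.0631


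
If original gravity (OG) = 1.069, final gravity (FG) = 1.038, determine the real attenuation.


AA = (OG−FG)/(OG−1)·100;  RA = AA·0.8192
AA = (1.069 − 1.038)/(1.069 − 1)·100 = 44.9275
RA = 44.9275·0.8192

36.8046 %


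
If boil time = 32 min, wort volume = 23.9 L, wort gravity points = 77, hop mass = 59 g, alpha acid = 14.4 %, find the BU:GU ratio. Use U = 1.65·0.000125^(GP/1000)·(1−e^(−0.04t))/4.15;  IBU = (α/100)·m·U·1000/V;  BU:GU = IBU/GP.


U = 1.65·0.000125^(77/1000)·(1−e^(−0.04·32))/4.15 = 0.1437
IBU = (14.4/100)·59·0.1437·1000/23.9 = 51.0775
BU:GU = 51.0775/77

0.6633


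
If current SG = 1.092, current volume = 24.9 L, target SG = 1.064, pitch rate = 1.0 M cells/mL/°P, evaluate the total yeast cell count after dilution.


V_w = V·((SG_c−1)/(SG_t−1)−1);  °P = 259 − 259/SG_t;  cells = rate·(V+V_w)·°P
V_w = 24.9·((1.092−1)/(1.064−1)−1) = 10.8937
V_final = 24.9 + 10.8937 = 35.7937
°P = 259 − 259/1.064 = 15.5789
cells = 1.0·35.7937·15.5789

557.6289 billion cells


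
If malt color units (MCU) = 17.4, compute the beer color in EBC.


SRM = 1.4922·MCU^0.6859;  EBC = SRM·1.97
SRM = 1.4922·17.4^0.6859 = 10.5857
EBC = 10.5857·1.97

20.8538 EBC


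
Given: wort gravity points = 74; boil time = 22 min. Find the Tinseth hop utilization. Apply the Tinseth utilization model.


U = 1.65·0.000125^(GP/1000) · (1 − e^(−0.04·t))/4.15
bigness = 1.65·0.000125^(74/1000) = 0.8485
boil_factor = (1 − e^(−0.04·22))/4.15 = 0.1410
U = 0.8485 · 0.1410

0.1197


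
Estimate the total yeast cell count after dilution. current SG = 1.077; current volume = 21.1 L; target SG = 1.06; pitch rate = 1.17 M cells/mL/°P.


V_w = V·((SG_c−1)/(SG_t−1)−1);  °P = 259 − 259/SG_t;  cells = rate·(V+V_w)·°P
V_w = 21.1·((1.077−1)/(1.06−1)−1) = 5.9783
V_final = 21.1 + 5.9783 = 27.0783
°P = 259 − 259/1.06 = 14.6604
cells = 1.17·27.0783·14.6604

464.4649 billion cells


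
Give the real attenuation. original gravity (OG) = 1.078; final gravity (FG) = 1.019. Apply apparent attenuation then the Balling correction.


AA = (OG−FG)/(OG−1)·100;  RA = AA·0.8192
AA = (1.078 − 1.019)/(1.078 − 1)·100 = 75.6410
RA = 75.6410·0.8192

61.9651 %


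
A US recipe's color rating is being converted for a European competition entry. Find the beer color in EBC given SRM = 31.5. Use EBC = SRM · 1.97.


EBC = 31.5 · 1.97

62.0550 EBC


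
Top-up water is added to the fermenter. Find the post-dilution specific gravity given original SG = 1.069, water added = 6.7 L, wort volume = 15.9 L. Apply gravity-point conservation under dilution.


SG_new = 1 + (SG_old − 1)·V_old/(V_old + V_water)
pts = (1.069 − 1)·1000·15.9/(15.9 + 6.7) = 48.5442
SG_new = 1 + 48.5442/1000

1.0485


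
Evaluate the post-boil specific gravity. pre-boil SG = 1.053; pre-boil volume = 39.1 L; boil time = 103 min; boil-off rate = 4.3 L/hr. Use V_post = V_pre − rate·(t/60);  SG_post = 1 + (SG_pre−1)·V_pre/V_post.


V_post = 39.1 − 4.3·(103/60) = 31.7183
SG_post = 1 + (1.053 − 1)·39.1/31.7183

1.0653


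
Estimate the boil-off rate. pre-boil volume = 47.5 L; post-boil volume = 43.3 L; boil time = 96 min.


rate = (V_pre − V_post) / (t_min/60)
rate = (47.5 − 43.3) / (96/60)

2.6250 L/hr


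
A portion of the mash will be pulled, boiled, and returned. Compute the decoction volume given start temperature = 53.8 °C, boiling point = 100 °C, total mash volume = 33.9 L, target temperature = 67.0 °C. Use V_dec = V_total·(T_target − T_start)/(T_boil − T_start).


V_dec = 33.9·(67.0 − 53.8)/(100 − 53.8)

9.6857 L


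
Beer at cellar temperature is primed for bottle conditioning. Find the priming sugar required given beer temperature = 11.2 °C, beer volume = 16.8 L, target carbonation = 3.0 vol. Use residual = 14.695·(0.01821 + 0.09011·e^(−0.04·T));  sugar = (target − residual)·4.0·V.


residual = 14.695·(0.01821 + 0.09011·e^(−0.04·11.2)) = 1.1136
sugar = (3.0 − 1.1136)·4.0·16.8

126.7653 g


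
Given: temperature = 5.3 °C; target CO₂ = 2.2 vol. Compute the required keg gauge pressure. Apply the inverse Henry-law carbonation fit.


psi = vols/(0.01821 + 0.09011·e^(−0.04·T)) − 14.695
psi = 2.2/(0.01821 + 0.09011·e^(−0.04·5.3)) − 14.695

9.4527 psi


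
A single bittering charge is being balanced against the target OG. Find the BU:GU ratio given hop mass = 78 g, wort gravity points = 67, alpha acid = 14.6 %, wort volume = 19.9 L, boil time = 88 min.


U = 1.65·0.000125^(GP/1000)·(1−e^(−0.04t))/4.15;  IBU = (α/100)·m·U·1000/V;  BU:GU = IBU/GP
U = 1.65·0.000125^(67/1000)·(1−e^(−0.04·88))/4.15 = 0.2113
IBU = (14.6/100)·78·0.2113·1000/19.9 = 120.9133
BU:GU = 120.9133/67

1.8047


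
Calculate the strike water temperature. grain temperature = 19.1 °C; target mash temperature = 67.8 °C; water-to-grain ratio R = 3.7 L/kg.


T_strike = (0.41/R)·(T_mash − T_grain) + T_mash
T_strike = (0.41/3.7)·(67.8 − 19.1) + 67.8

73.1965 °C


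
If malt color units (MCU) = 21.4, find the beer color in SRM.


SRM = 1.4922 · MCU^0.6859
SRM = 1.4922 · 21.4^0.6859

12.1999 SRM


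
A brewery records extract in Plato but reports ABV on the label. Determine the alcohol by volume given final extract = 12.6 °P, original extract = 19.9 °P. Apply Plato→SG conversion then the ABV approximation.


SG = 259/(259 − P);  ABV = (OG − FG)·131.25
OG = 259/(259 − 19.9) = 1.0832
FG = 259/(259 − 12.6) = 1.0511
ABV = (1.0832 − 1.0511)·131.25

4.2121 % ABV


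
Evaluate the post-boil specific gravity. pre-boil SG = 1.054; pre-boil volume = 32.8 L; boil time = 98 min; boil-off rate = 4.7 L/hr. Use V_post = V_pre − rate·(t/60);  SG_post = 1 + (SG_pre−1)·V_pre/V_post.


V_post = 32.8 − 4.7·(98/60) = 25.1233
SG_post = 1 + (1.054 − 1)·32.8/25.1233

1.0705


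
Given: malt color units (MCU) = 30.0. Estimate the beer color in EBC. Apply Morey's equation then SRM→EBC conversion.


SRM = 1.4922·MCU^0.6859;  EBC = SRM·1.97
SRM = 1.4922·30.0^0.6859 = 15.3810
EBC = 15.3810·1.97

30.3006 EBC


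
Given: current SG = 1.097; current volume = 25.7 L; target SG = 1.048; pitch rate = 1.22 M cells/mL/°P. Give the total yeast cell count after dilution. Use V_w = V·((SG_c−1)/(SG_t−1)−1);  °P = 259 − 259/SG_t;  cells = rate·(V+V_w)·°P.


V_w = 25.7·((1.097−1)/(1.048−1)−1) = 26.2354
V_final = 25.7 + 26.2354 = 51.9354
°P = 259 − 259/1.048 = 11.8626
cells = 1.22·51.9354·11.8626

751.6284 billion cells


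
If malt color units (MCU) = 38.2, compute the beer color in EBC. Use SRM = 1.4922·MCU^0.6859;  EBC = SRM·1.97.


SRM = 1.4922·38.2^0.6859 = 18.1537
EBC = 18.1537·1.97

35.7627 EBC


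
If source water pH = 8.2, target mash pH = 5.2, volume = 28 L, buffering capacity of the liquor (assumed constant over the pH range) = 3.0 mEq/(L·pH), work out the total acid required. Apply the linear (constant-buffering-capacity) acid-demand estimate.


acid = buffering capacity · (pH_source − pH_target) · V
acid = 3.0 · (8.2 − 5.2) · 28

252.0000 mEq


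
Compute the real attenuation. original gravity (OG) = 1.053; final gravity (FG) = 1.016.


AA = (OG−FG)/(OG−1)·100;  RA = AA·0.8192
AA = (1.053 − 1.016)/(1.053 − 1)·100 = 69.8113
RA = 69.8113·0.8192

57.1894 %


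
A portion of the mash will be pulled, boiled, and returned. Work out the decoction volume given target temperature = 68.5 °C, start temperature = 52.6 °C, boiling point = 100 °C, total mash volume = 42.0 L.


V_dec = V_total·(T_target − T_start)/(T_boil − T_start)
V_dec = 42.0·(68.5 − 52.6)/(100 − 52.6)

14.0886 L


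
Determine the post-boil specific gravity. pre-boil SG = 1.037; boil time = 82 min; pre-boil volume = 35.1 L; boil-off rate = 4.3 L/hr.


V_post = V_pre − rate·(t/60);  SG_post = 1 + (SG_pre−1)·V_pre/V_post
V_post = 35.1 − 4.3·(82/60) = 29.2233
SG_post = 1 + (1.037 − 1)·35.1/29.2233

1.0444


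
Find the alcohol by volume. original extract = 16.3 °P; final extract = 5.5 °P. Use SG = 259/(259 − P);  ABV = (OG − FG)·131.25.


OG = 259/(259 − 16.3) = 1.0672
FG = 259/(259 − 5.5) = 1.0217
ABV = (1.0672 − 1.0217)·131.25

5.9673 % ABV


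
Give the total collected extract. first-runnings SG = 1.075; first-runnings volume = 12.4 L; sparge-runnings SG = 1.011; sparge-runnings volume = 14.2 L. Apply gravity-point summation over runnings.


total = Σ (SG_i − 1)·1000·V_i
first = (1.075 − 1)·1000·12.4 = 930.0000
sparge = (1.011 − 1)·1000·14.2 = 156.2000
total = 930.0000 + 156.2000

1086.2000 gravity·L


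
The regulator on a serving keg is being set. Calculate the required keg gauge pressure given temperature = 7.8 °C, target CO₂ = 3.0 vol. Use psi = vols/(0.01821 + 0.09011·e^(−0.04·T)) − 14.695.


psi = 3.0/(0.01821 + 0.09011·e^(−0.04·7.8)) − 14.695

20.9476 psi


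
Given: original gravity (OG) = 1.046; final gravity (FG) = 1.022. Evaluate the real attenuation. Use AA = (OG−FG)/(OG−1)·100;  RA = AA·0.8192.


AA = (1.046 − 1.022)/(1.046 − 1)·100 = 52.1739
RA = 52.1739·0.8192

42.7409 %


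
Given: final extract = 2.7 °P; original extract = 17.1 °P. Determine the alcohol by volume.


SG = 259/(259 − P);  ABV = (OG − FG)·131.25
OG = 259/(259 − 17.1) = 1.0707
FG = 259/(259 − 2.7) = 1.0105
ABV = (1.0707 − 1.0105)·131.25

7.8955 % ABV


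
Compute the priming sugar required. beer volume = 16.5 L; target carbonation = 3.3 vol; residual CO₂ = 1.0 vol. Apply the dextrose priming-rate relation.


sugar = (target − residual)·4.0·V
sugar = (3.3 − 1.0)·4.0·16.5

151.8000 g


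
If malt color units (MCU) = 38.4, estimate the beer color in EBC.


SRM = 1.4922·MCU^0.6859;  EBC = SRM·1.97
SRM = 1.4922·38.4^0.6859 = 18.2188
EBC = 18.2188·1.97

35.8910 EBC


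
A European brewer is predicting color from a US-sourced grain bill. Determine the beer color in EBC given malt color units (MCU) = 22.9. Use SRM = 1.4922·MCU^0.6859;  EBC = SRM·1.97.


SRM = 1.4922·22.9^0.6859 = 12.7802
EBC = 12.7802·1.97

25.1770 EBC


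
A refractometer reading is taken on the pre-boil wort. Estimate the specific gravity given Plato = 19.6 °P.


SG = 259/(259 − P)
SG = 259/(259 − 19.6)

1.0819


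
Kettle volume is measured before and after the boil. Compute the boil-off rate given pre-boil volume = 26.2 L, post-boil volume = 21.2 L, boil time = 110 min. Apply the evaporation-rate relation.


rate = (V_pre − V_post) / (t_min/60)
rate = (26.2 − 21.2) / (110/60)

2.7273 L/hr


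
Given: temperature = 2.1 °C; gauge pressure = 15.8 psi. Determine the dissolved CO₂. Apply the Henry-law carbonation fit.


vols = (P + 14.695)·(0.01821 + 0.09011·e^(−0.04·T))
vols = (15.8 + 14.695)·(0.01821 + 0.09011·e^(−0.04·2.1))

3.0818 volumes


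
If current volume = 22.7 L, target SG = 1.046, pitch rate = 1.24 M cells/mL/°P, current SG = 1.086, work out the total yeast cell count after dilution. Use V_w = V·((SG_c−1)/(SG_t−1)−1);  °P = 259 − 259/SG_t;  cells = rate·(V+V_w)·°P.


V_w = 22.7·((1.086−1)/(1.046−1)−1) = 19.7391
V_final = 22.7 + 19.7391 = 42.4391
°P = 259 − 259/1.046 = 11.3901
cells = 1.24·42.4391·11.3901

599.3963 billion cells


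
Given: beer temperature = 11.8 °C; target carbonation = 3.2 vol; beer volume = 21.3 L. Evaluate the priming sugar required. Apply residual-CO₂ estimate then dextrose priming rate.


residual = 14.695·(0.01821 + 0.09011·e^(−0.04·T));  sugar = (target − residual)·4.0·V
residual = 14.695·(0.01821 + 0.09011·e^(−0.04·11.8)) = 1.0935
sugar = (3.2 − 1.0935)·4.0·21.3

179.4696 g


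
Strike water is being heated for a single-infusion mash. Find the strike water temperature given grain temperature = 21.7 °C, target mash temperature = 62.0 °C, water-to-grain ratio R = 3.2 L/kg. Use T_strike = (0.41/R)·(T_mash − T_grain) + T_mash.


T_strike = (0.41/3.2)·(62.0 − 21.7) + 62.0

67.1634 °C


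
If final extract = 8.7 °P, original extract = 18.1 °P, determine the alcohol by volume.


SG = 259/(259 − P);  ABV = (OG − FG)·131.25
OG = 259/(259 − 18.1) = 1.0751
FG = 259/(259 − 8.7) = 1.0348
ABV = (1.0751 − 1.0348)·131.25

5.2994 % ABV


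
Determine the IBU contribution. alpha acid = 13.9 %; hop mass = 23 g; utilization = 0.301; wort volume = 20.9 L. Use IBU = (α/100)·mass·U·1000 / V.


IBU = (13.9/100)·23·0.301·1000 / 20.9

46.0429 IBU


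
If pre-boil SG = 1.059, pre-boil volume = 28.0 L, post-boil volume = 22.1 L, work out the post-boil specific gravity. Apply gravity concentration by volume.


SG_post = 1 + (SG_pre − 1)·V_pre/V_post
pts_pre = (1.059 − 1)·1000 = 59.0000
pts_post = 59.0000·28.0/22.1 = 74.7511
SG_post = 1 + 74.7511/1000

1.0748


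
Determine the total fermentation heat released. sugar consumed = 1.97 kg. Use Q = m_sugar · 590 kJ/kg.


Q = 1.97 · 590

1162.3000 kJ


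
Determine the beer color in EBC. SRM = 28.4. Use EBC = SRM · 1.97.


EBC = 28.4 · 1.97

55.9480 EBC
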